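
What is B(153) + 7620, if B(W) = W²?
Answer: 31029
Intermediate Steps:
B(153) + 7620 = 153² + 7620 = 23409 + 7620 = 31029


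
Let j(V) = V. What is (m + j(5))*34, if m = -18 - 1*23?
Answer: -1224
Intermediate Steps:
m = -41 (m = -18 - 23 = -41)
(m + j(5))*34 = (-41 + 5)*34 = -36*34 = -1224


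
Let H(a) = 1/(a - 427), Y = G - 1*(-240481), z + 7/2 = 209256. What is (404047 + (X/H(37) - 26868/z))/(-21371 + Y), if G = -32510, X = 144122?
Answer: -23354057631901/78093033000 ≈ -299.05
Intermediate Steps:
z = 418505/2 (z = -7/2 + 209256 = 418505/2 ≈ 2.0925e+5)
Y = 207971 (Y = -32510 - 1*(-240481) = -32510 + 240481 = 207971)
H(a) = 1/(-427 + a)
(404047 + (X/H(37) - 26868/z))/(-21371 + Y) = (404047 + (144122/(1/(-427 + 37)) - 26868/418505/2))/(-21371 + 207971) = (404047 + (144122/(1/(-390)) - 26868*2/418505))/186600 = (404047 + (144122/(-1/390) - 53736/418505))*(1/186600) = (404047 + (144122*(-390) - 53736/418505))*(1/186600) = (404047 + (-56207580 - 53736/418505))*(1/186600) = (404047 - 23523153321636/418505)*(1/186600) = -23354057631901/418505*1/186600 = -23354057631901/78093033000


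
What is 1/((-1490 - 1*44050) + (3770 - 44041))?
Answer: -1/85811 ≈ -1.1654e-5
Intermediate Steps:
1/((-1490 - 1*44050) + (3770 - 44041)) = 1/((-1490 - 44050) - 40271) = 1/(-45540 - 40271) = 1/(-85811) = -1/85811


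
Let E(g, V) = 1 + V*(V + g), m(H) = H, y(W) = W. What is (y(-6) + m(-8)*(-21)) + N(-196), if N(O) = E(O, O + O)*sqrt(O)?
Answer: 162 + 3226958*I ≈ 162.0 + 3.227e+6*I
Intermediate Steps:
N(O) = sqrt(O)*(1 + 6*O**2) (N(O) = (1 + (O + O)**2 + (O + O)*O)*sqrt(O) = (1 + (2*O)**2 + (2*O)*O)*sqrt(O) = (1 + 4*O**2 + 2*O**2)*sqrt(O) = (1 + 6*O**2)*sqrt(O) = sqrt(O)*(1 + 6*O**2))
(y(-6) + m(-8)*(-21)) + N(-196) = (-6 - 8*(-21)) + sqrt(-196)*(1 + 6*(-196)**2) = (-6 + 168) + (14*I)*(1 + 6*38416) = 162 + (14*I)*(1 + 230496) = 162 + (14*I)*230497 = 162 + 3226958*I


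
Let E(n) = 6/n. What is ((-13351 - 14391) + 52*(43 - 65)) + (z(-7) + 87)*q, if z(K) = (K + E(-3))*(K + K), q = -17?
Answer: -32507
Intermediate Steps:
z(K) = 2*K*(-2 + K) (z(K) = (K + 6/(-3))*(K + K) = (K + 6*(-⅓))*(2*K) = (K - 2)*(2*K) = (-2 + K)*(2*K) = 2*K*(-2 + K))
((-13351 - 14391) + 52*(43 - 65)) + (z(-7) + 87)*q = ((-13351 - 14391) + 52*(43 - 65)) + (2*(-7)*(-2 - 7) + 87)*(-17) = (-27742 + 52*(-22)) + (2*(-7)*(-9) + 87)*(-17) = (-27742 - 1144) + (126 + 87)*(-17) = -28886 + 213*(-17) = -28886 - 3621 = -32507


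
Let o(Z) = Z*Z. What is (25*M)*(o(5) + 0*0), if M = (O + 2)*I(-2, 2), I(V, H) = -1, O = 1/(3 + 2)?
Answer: -1375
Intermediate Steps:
o(Z) = Z**2
O = 1/5 ≈ 0.20000
M = -11/5 (M = (1/5 + 2)*(-1) = (11/5)*(-1) = -11/5 ≈ -2.2000)
(25*M)*(o(5) + 0*0) = (25*(-11/5))*(5**2 + 0*0) = -55*(25 + 0) = -55*25 = -1375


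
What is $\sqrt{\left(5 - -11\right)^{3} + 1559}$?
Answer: $\sqrt{5655} \approx 75.2$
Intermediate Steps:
$\sqrt{\left(5 - -11\right)^{3} + 1559} = \sqrt{\left(5 + 11\right)^{3} + 1559} = \sqrt{16^{3} + 1559} = \sqrt{4096 + 1559} = \sqrt{5655}$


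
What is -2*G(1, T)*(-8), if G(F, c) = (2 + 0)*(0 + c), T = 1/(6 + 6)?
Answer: 8/3 ≈ 2.6667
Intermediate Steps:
T = 1/12 ≈ 0.083333
G(F, c) = 2*c
-2*G(1, T)*(-8) = -4/12*(-8) = -2*⅙*(-8) = -⅓*(-8) = 8/3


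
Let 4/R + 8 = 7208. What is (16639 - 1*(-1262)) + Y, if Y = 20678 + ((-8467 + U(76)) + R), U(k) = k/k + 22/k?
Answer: 1029874519/34200 ≈ 30113.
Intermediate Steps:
U(k) = 1 + 22/k
R = 1/1800 (R = 4/(-8 + 7208) = 4/7200 = 4*(1/7200) = 1/1800 ≈ 0.00055556)
Y = 417660319/34200 (Y = 20678 + ((-8467 + (22 + 76)/76) + 1/1800) = 20678 + ((-8467 + (1/76)*98) + 1/1800) = 20678 + ((-8467 + 49/38) + 1/1800) = 20678 + (-321697/38 + 1/1800) = 20678 - 289527281/34200 = 417660319/34200 ≈ 12212.)
(16639 - 1*(-1262)) + Y = (16639 - 1*(-1262)) + 417660319/34200 = (16639 + 1262) + 417660319/34200 = 17901 + 417660319/34200 = 1029874519/34200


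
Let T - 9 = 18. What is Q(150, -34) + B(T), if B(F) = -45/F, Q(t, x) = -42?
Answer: -131/3 ≈ -43.667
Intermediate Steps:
T = 27 (T = 9 + 18 = 27)
Q(150, -34) + B(T) = -42 - 45/27 = -42 - 45*1/27 = -42 - 5/3 = -131/3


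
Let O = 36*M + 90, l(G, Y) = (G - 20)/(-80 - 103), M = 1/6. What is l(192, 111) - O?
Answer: -17740/183 ≈ -96.940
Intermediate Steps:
M = ⅙ ≈ 0.16667
l(G, Y) = 20/183 - G/183 (l(G, Y) = (-20 + G)/(-183) = (-20 + G)*(-1/183) = 20/183 - G/183)
O = 96 (O = 36*(⅙) + 90 = 6 + 90 = 96)
l(192, 111) - O = (20/183 - 1/183*192) - 1*96 = (20/183 - 64/61) - 96 = -172/183 - 96 = -17740/183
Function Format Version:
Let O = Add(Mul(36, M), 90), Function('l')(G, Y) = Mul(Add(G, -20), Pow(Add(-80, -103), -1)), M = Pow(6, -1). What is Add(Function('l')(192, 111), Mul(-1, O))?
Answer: Rational(-17740, 183) ≈ -96.940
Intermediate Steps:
M = Rational(1, 6) ≈ 0.16667
Function('l')(G, Y) = Add(Rational(20, 183), Mul(Rational(-1, 183), G)) (Function('l')(G, Y) = Mul(Add(-20, G), Pow(-183, -1)) = Mul(Add(-20, G), Rational(-1, 183)) = Add(Rational(20, 183), Mul(Rational(-1, 183), G)))
O = 96 (O = Add(Mul(36, Rational(1, 6)), 90) = Add(6, 90) = 96)
Add(Function('l')(192, 111), Mul(-1, O)) = Add(Add(Rational(20, 183), Mul(Rational(-1, 183), 192)), Mul(-1, 96)) = Add(Add(Rational(20, 183), Rational(-64, 61)), -96) = Add(Rational(-172, 183), -96) = Rational(-17740, 183)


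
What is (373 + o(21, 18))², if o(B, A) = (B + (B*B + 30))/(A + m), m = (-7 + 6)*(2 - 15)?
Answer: 145323025/961 ≈ 1.5122e+5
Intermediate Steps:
m = 13 (m = -1*(-13) = 13)
o(B, A) = (30 + B + B²)/(13 + A) (o(B, A) = (B + (B*B + 30))/(A + 13) = (B + (B² + 30))/(13 + A) = (B + (30 + B²))/(13 + A) = (30 + B + B²)/(13 + A))
(373 + o(21, 18))² = (373 + (30 + 21 + 21²)/(13 + 18))² = (373 + (30 + 21 + 441)/31)² = (373 + (1/31)*492)² = (373 + 492/31)² = (12055/31)² = 145323025/961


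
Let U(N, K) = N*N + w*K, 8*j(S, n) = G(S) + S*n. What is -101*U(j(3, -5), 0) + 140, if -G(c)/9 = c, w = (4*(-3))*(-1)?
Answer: -42301/16 ≈ -2643.8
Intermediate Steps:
w = 12 (w = -12*(-1) = 12)
G(c) = -9*c
j(S, n) = -9*S/8 + S*n/8 (j(S, n) = (-9*S + S*n)/8 = -9*S/8 + S*n/8)
U(N, K) = N² + 12*K (U(N, K) = N*N + 12*K = N² + 12*K)
-101*U(j(3, -5), 0) + 140 = -101*(((⅛)*3*(-9 - 5))² + 12*0) + 140 = -101*(((⅛)*3*(-14))² + 0) + 140 = -101*((-21/4)² + 0) + 140 = -101*(441/16 + 0) + 140 = -101*441/16 + 140 = -44541/16 + 140 = -42301/16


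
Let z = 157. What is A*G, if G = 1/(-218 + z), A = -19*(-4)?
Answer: -76/61 ≈ -1.2459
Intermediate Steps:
A = 76
G = -1/61 (G = 1/(-218 + 157) = 1/(-61) = -1/61 ≈ -0.016393)
A*G = 76*(-1/61) = -76/61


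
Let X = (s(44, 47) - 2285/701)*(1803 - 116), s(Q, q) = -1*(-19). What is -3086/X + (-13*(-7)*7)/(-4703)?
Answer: -11015640052/43771662837 ≈ -0.25166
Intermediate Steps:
s(Q, q) = 19
X = 18614358/701 (X = (19 - 2285/701)*(1803 - 116) = (19 - 2285*1/701)*1687 = (19 - 2285/701)*1687 = (11034/701)*1687 = 18614358/701 ≈ 26554.)
-3086/X + (-13*(-7)*7)/(-4703) = -3086/18614358/701 + (-13*(-7)*7)/(-4703) = -3086*701/18614358 + (91*7)*(-1/4703) = -1081643/9307179 + 637*(-1/4703) = -1081643/9307179 - 637/4703 = -11015640052/43771662837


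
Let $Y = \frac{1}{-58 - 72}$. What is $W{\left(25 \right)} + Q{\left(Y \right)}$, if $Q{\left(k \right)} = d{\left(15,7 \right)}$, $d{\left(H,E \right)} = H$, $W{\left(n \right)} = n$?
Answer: $40$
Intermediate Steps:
$Y = - \frac{1}{130}$ ($Y = \frac{1}{-130} = - \frac{1}{130} \approx -0.0076923$)
$Q{\left(k \right)} = 15$
$W{\left(25 \right)} + Q{\left(Y \right)} = 25 + 15 = 40$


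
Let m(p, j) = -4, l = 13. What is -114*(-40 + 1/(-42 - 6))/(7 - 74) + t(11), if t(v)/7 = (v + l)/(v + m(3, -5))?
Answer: -23635/536 ≈ -44.095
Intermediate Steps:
t(v) = 7*(13 + v)/(-4 + v) (t(v) = 7*((v + 13)/(v - 4)) = 7*((13 + v)/(-4 + v)) = 7*(13 + v)/(-4 + v))
-114*(-40 + 1/(-42 - 6))/(7 - 74) + t(11) = -114*(-40 + 1/(-42 - 6))/(7 - 74) + 7*(13 + 11)/(-4 + 11) = -114*(-40 + 1/(-48))/(-67) + 7*24/7 = -114*(-40 - 1/48)*(-1)/67 + 7*(1/7)*24 = -(-36499)*(-1)/(8*67) + 24 = -114*1921/3216 + 24 = -36499/536 + 24 = -23635/536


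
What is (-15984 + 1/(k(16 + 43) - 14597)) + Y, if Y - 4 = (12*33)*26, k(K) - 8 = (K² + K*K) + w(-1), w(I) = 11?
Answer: -43289345/7616 ≈ -5684.0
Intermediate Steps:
k(K) = 19 + 2*K² (k(K) = 8 + ((K² + K*K) + 11) = 8 + ((K² + K²) + 11) = 8 + (2*K² + 11) = 8 + (11 + 2*K²) = 19 + 2*K²)
Y = 10300 (Y = 4 + (12*33)*26 = 4 + 396*26 = 4 + 10296 = 10300)
(-15984 + 1/(k(16 + 43) - 14597)) + Y = (-15984 + 1/((19 + 2*(16 + 43)²) - 14597)) + 10300 = (-15984 + 1/((19 + 2*59²) - 14597)) + 10300 = (-15984 + 1/((19 + 2*3481) - 14597)) + 10300 = (-15984 + 1/((19 + 6962) - 14597)) + 10300 = (-15984 + 1/(6981 - 14597)) + 10300 = (-15984 + 1/(-7616)) + 10300 = (-15984 - 1/7616) + 10300 = -121734145/7616 + 10300 = -43289345/7616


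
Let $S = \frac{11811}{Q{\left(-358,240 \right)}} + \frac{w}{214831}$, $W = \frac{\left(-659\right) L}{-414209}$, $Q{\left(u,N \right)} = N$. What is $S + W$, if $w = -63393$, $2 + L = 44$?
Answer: $\frac{348708735196703}{7118794694320} \approx 48.984$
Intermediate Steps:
$L = 42$ ($L = -2 + 44 = 42$)
$W = \frac{27678}{414209}$ ($W = \frac{\left(-659\right) 42}{-414209} = \left(-27678\right) \left(- \frac{1}{414209}\right) = \frac{27678}{414209} \approx 0.066821$)
$S = \frac{840718207}{17186480}$ ($S = \frac{11811}{240} - \frac{63393}{214831} = 11811 \cdot \frac{1}{240} - \frac{63393}{214831} = \frac{3937}{80} - \frac{63393}{214831} = \frac{840718207}{17186480} \approx 48.917$)
$S + W = \frac{840718207}{17186480} + \frac{27678}{414209} = \frac{348708735196703}{7118794694320}$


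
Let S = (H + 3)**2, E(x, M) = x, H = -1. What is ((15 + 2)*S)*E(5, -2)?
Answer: 340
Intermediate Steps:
S = 4 (S = (-1 + 3)**2 = 2**2 = 4)
((15 + 2)*S)*E(5, -2) = ((15 + 2)*4)*5 = (17*4)*5 = 68*5 = 340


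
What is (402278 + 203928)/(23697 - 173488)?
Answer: -606206/149791 ≈ -4.0470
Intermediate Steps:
(402278 + 203928)/(23697 - 173488) = 606206/(-149791) = 606206*(-1/149791) = -606206/149791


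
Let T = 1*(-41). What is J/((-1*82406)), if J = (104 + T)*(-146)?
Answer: 4599/41203 ≈ 0.11162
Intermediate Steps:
T = -41
J = -9198 (J = (104 - 41)*(-146) = 63*(-146) = -9198)
J/((-1*82406)) = -9198/((-1*82406)) = -9198/(-82406) = -9198*(-1/82406) = 4599/41203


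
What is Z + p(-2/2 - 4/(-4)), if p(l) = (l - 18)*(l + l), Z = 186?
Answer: 186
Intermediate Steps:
p(l) = 2*l*(-18 + l) (p(l) = (-18 + l)*(2*l) = 2*l*(-18 + l))
Z + p(-2/2 - 4/(-4)) = 186 + 2*(-2/2 - 4/(-4))*(-18 + (-2/2 - 4/(-4))) = 186 + 2*(-2*½ - 4*(-¼))*(-18 + (-2*½ - 4*(-¼))) = 186 + 2*(-1 + 1)*(-18 + (-1 + 1)) = 186 + 2*0*(-18 + 0) = 186 + 2*0*(-18) = 186 + 0 = 186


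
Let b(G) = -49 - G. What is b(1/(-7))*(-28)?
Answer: 1368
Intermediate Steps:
b(1/(-7))*(-28) = (-49 - 1/(-7))*(-28) = (-49 - 1*(-⅐))*(-28) = (-49 + ⅐)*(-28) = -342/7*(-28) = 1368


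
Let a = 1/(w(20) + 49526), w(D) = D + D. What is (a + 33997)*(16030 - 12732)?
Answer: 2778722154647/24783 ≈ 1.1212e+8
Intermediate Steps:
w(D) = 2*D
a = 1/49566 (a = 1/(2*20 + 49526) = 1/(40 + 49526) = 1/49566 ≈ 2.0175e-5)
(a + 33997)*(16030 - 12732) = (1/49566 + 33997)*(16030 - 12732) = (1685095303/49566)*3298 = 2778722154647/24783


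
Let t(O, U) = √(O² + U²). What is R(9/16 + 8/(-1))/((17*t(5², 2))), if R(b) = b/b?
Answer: √629/10693 ≈ 0.0023454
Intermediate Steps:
R(b) = 1
R(9/16 + 8/(-1))/((17*t(5², 2))) = 1/(17*√((5²)² + 2²)) = 1/(17*√(25² + 4)) = 1/(17*√(625 + 4)) = 1/(17*√629) = 1*(√629/10693) = √629/10693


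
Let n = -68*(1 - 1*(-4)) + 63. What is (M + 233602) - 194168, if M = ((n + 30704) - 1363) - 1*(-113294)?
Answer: 181792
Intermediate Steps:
n = -277 (n = -68*(1 + 4) + 63 = -68*5 + 63 = -340 + 63 = -277)
M = 142358 (M = ((-277 + 30704) - 1363) - 1*(-113294) = (30427 - 1363) + 113294 = 29064 + 113294 = 142358)
(M + 233602) - 194168 = (142358 + 233602) - 194168 = 375960 - 194168 = 181792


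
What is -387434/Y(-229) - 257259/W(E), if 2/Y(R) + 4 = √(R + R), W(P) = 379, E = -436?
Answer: 293417713/379 - 193717*I*√458 ≈ 7.7419e+5 - 4.1457e+6*I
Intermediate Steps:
Y(R) = 2/(-4 + √2*√R) (Y(R) = 2/(-4 + √(R + R)) = 2/(-4 + √(2*R)) = 2/(-4 + √2*√R))
-387434/Y(-229) - 257259/W(E) = -(-774868 + 193717*I*√458) - 257259/379 = -387434*(-2 + I*√458/2) - 257259/379 = (774868 - 193717*I*√458) - 257259/379 = 293417713/379 - 193717*I*√458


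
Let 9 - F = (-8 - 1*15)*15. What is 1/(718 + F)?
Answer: 1/1072 ≈ 0.00093284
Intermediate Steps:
F = 354 (F = 9 - (-8 - 1*15)*15 = 9 - (-8 - 15)*15 = 9 - (-23)*15 = 9 - 1*(-345) = 9 + 345 = 354)
1/(718 + F) = 1/(718 + 354) = 1/1072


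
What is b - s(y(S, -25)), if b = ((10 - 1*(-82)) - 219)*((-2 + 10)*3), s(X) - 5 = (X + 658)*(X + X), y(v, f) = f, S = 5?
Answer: 28597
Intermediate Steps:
s(X) = 5 + 2*X*(658 + X) (s(X) = 5 + (X + 658)*(X + X) = 5 + (658 + X)*(2*X) = 5 + 2*X*(658 + X))
b = -3048 (b = ((10 + 82) - 219)*(8*3) = (92 - 219)*24 = -127*24 = -3048)
b - s(y(S, -25)) = -3048 - (5 + 2*(-25)² + 1316*(-25)) = -3048 - (5 + 2*625 - 32900) = -3048 - (5 + 1250 - 32900) = -3048 - 1*(-31645) = -3048 + 31645 = 28597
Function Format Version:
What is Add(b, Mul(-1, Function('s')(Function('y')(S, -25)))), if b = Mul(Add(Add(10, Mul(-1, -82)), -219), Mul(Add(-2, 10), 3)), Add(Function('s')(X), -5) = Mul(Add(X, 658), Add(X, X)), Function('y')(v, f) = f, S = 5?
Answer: 28597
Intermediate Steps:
Function('s')(X) = Add(5, Mul(2, X, Add(658, X))) (Function('s')(X) = Add(5, Mul(Add(X, 658), Add(X, X))) = Add(5, Mul(Add(658, X), Mul(2, X))) = Add(5, Mul(2, X, Add(658, X))))
b = -3048 (b = Mul(Add(Add(10, 82), -219), Mul(8, 3)) = Mul(Add(92, -219), 24) = Mul(-127, 24) = -3048)
Add(b, Mul(-1, Function('s')(Function('y')(S, -25)))) = Add(-3048, Mul(-1, Add(5, Mul(2, Pow(-25, 2)), Mul(1316, -25)))) = Add(-3048, Mul(-1, Add(5, Mul(2, 625), -32900))) = Add(-3048, Mul(-1, Add(5, 1250, -32900))) = Add(-3048, Mul(-1, -31645)) = Add(-3048, 31645) = 28597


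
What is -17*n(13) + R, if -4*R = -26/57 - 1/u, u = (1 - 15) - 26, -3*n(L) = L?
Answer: 672823/9120 ≈ 73.774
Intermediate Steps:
n(L) = -L/3
u = -40 (u = -14 - 26 = -40)
R = 983/9120 (R = -(-26/57 - 1/(-40))/4 = -(-26*1/57 - 1*(-1/40))/4 = -(-26/57 + 1/40)/4 = -¼*(-983/2280) = 983/9120 ≈ 0.10779)
-17*n(13) + R = -(-17)*13/3 + 983/9120 = -17*(-13/3) + 983/9120 = 221/3 + 983/9120 = 672823/9120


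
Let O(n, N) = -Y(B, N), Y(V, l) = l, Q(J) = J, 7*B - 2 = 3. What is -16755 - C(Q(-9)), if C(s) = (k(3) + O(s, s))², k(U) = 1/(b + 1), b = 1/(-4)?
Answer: -151756/9 ≈ -16862.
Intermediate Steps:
B = 5/7 (B = 2/7 + (⅐)*3 = 2/7 + 3/7 = 5/7 ≈ 0.71429)
b = -¼ ≈ -0.25000
k(U) = 4/3 (k(U) = 1/(-¼ + 1) = 1/(¾) = 4/3)
O(n, N) = -N
C(s) = (4/3 - s)²
-16755 - C(Q(-9)) = -16755 - (-4 + 3*(-9))²/9 = -16755 - (-4 - 27)²/9 = -16755 - (-31)²/9 = -16755 - 961/9 = -151756/9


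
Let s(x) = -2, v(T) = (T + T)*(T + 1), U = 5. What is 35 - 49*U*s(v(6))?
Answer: 525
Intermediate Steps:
v(T) = 2*T*(1 + T) (v(T) = (2*T)*(1 + T) = 2*T*(1 + T))
35 - 49*U*s(v(6)) = 35 - 245*(-2) = 35 - 49*(-10) = 35 + 490 = 525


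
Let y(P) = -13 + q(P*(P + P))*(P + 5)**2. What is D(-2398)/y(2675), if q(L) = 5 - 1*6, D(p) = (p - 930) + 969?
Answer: 337/1026059 ≈ 0.00032844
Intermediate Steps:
D(p) = 39 + p (D(p) = (-930 + p) + 969 = 39 + p)
q(L) = -1 (q(L) = 5 - 6 = -1)
y(P) = -13 - (5 + P)**2 (y(P) = -13 - (P + 5)**2 = -13 - (5 + P)**2)
D(-2398)/y(2675) = (39 - 2398)/(-13 - (5 + 2675)**2) = -2359/(-13 - 1*2680**2) = -2359/(-13 - 1*7182400) = -2359/(-13 - 7182400) = -2359/(-7182413) = -2359*(-1/7182413) = 337/1026059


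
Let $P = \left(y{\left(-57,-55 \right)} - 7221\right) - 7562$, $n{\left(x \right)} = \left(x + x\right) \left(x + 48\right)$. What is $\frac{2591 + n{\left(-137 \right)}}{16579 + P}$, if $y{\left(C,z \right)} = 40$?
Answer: $\frac{26977}{1836} \approx 14.693$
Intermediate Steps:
$n{\left(x \right)} = 2 x \left(48 + x\right)$
$P = -14743$ ($P = \left(40 - 7221\right) - 7562 = -7181 - 7562 = -14743$)
$\frac{2591 + n{\left(-137 \right)}}{16579 + P} = \frac{2591 + 2 \left(-137\right) \left(48 - 137\right)}{16579 - 14743} = \frac{2591 + 2 \left(-137\right) \left(-89\right)}{1836} = \left(2591 + 24386\right) \frac{1}{1836} = 26977 \cdot \frac{1}{1836} = \frac{26977}{1836}$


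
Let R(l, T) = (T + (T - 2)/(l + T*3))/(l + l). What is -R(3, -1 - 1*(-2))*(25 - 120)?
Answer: 475/36 ≈ 13.194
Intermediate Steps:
R(l, T) = (T + (-2 + T)/(l + 3*T))/(2*l) (R(l, T) = (T + (-2 + T)/(l + 3*T))/((2*l)) = (T + (-2 + T)/(l + 3*T))*(1/(2*l)) = (T + (-2 + T)/(l + 3*T))/(2*l))
-R(3, -1 - 1*(-2))*(25 - 120) = -(½)*(-2 + (-1 - 1*(-2)) + 3*(-1 - 1*(-2))² + (-1 - 1*(-2))*3)/(3*(3 + 3*(-1 - 1*(-2))))*(25 - 120) = -(½)*(⅓)*(-2 + (-1 + 2) + 3*(-1 + 2)² + (-1 + 2)*3)/(3 + 3*(-1 + 2))*(-95) = -(½)*(⅓)*(-2 + 1 + 3*1² + 1*3)/(3 + 3*1)*(-95) = -(½)*(⅓)*(-2 + 1 + 3*1 + 3)/(3 + 3)*(-95) = -(½)*(⅓)*(-2 + 1 + 3 + 3)/6*(-95) = -(½)*(⅓)*(⅙)*5*(-95) = -5*(-95)/36 = -1*(-475/36) = 475/36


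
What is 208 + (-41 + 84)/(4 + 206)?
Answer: 43723/210 ≈ 208.20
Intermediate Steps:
208 + (-41 + 84)/(4 + 206) = 208 + 43/210 = 43723/210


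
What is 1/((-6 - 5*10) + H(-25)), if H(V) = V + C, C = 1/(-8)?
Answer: -8/649 ≈ -0.012327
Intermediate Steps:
C = -1/8 ≈ -0.12500
H(V) = -1/8 + V (H(V) = V - 1/8 = -1/8 + V)
1/((-6 - 5*10) + H(-25)) = 1/((-6 - 5*10) + (-1/8 - 25)) = 1/((-6 - 50) - 201/8) = 1/(-56 - 201/8) = 1/(-649/8) = -8/649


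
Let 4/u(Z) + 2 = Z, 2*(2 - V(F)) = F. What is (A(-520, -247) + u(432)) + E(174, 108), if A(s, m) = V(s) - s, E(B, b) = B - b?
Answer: 182322/215 ≈ 848.01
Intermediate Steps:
V(F) = 2 - F/2
u(Z) = 4/(-2 + Z)
A(s, m) = 2 - 3*s/2 (A(s, m) = (2 - s/2) - s = 2 - 3*s/2)
(A(-520, -247) + u(432)) + E(174, 108) = ((2 - 3/2*(-520)) + 4/(-2 + 432)) + (174 - 1*108) = ((2 + 780) + 4/430) + (174 - 108) = (782 + 4*(1/430)) + 66 = (782 + 2/215) + 66 = 168132/215 + 66 = 182322/215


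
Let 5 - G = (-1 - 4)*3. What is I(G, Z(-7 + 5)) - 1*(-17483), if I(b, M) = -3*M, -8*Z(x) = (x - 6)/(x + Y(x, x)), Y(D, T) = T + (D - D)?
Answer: 69935/4 ≈ 17484.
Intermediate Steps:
Y(D, T) = T (Y(D, T) = T + 0 = T)
G = 20 (G = 5 - (-1 - 4)*3 = 5 - (-5)*3 = 5 - 1*(-15) = 5 + 15 = 20)
Z(x) = -(-6 + x)/(16*x) (Z(x) = -(x - 6)/(8*(x + x)) = -(-6 + x)/(8*(2*x)) = -(-6 + x)*1/(2*x)/8 = -(-6 + x)/(16*x))
I(G, Z(-7 + 5)) - 1*(-17483) = -3*(6 - (-7 + 5))/(16*(-7 + 5)) - 1*(-17483) = -3*(6 - 1*(-2))/(16*(-2)) + 17483 = -3*(-1)*(6 + 2)/(16*2) + 17483 = -3*(-1)*8/(16*2) + 17483 = -3*(-1/4) + 17483 = 3/4 + 17483 = 69935/4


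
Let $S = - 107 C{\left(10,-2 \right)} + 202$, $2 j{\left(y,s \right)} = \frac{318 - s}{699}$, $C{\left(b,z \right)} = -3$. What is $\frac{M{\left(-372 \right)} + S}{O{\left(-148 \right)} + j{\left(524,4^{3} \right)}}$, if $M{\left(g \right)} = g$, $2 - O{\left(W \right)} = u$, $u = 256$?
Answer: $- \frac{105549}{177419} \approx -0.59491$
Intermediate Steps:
$j{\left(y,s \right)} = \frac{53}{233} - \frac{s}{1398}$ ($j{\left(y,s \right)} = \frac{\left(318 - s\right) \frac{1}{699}}{2} = \frac{\frac{106}{233} - \frac{s}{699}}{2} = \frac{53}{233} - \frac{s}{1398}$)
$O{\left(W \right)} = -254$ ($O{\left(W \right)} = 2 - 256 = -254$)
$S = 523$ ($S = \left(-107\right) \left(-3\right) + 202 = 321 + 202 = 523$)
$\frac{M{\left(-372 \right)} + S}{O{\left(-148 \right)} + j{\left(524,4^{3} \right)}} = \frac{-372 + 523}{-254 + \left(\frac{53}{233} - \frac{4^{3}}{1398}\right)} = \frac{151}{-254 + \left(\frac{53}{233} - \frac{32}{699}\right)} = \frac{151}{-254 + \frac{127}{699}} = \frac{151}{- \frac{177419}{699}} = 151 \left(- \frac{699}{177419}\right) = - \frac{105549}{177419}$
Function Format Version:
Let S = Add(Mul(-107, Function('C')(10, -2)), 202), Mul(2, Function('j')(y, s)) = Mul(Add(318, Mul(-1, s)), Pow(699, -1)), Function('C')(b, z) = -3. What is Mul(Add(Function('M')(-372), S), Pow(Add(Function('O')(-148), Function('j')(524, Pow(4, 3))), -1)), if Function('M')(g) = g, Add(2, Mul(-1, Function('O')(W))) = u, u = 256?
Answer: Rational(-105549, 177419) ≈ -0.59491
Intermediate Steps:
Function('j')(y, s) = Add(Rational(53, 233), Mul(Rational(-1, 1398), s)) (Function('j')(y, s) = Mul(Rational(1, 2), Mul(Add(318, Mul(-1, s)), Pow(699, -1))) = Mul(Rational(1, 2), Mul(Add(318, Mul(-1, s)), Rational(1, 699))) = Mul(Rational(1, 2), Add(Rational(106, 233), Mul(Rational(-1, 699), s))) = Add(Rational(53, 233), Mul(Rational(-1, 1398), s)))
Function('O')(W) = -254 (Function('O')(W) = Add(2, Mul(-1, 256)) = Add(2, -256) = -254)
S = 523 (S = Add(Mul(-107, -3), 202) = Add(321, 202) = 523)
Mul(Add(Function('M')(-372), S), Pow(Add(Function('O')(-148), Function('j')(524, Pow(4, 3))), -1)) = Mul(Add(-372, 523), Pow(Add(-254, Add(Rational(53, 233), Mul(Rational(-1, 1398), Pow(4, 3)))), -1)) = Mul(151, Pow(Add(-254, Add(Rational(53, 233), Mul(Rational(-1, 1398), 64))), -1)) = Mul(151, Pow(Add(-254, Add(Rational(53, 233), Rational(-32, 699))), -1)) = Mul(151, Pow(Add(-254, Rational(127, 699)), -1)) = Mul(151, Pow(Rational(-177419, 699), -1)) = Mul(151, Rational(-699, 177419)) = Rational(-105549, 177419)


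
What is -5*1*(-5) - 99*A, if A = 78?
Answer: -7697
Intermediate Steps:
-5*1*(-5) - 99*A = -5*1*(-5) - 99*78 = -5*(-5) - 7722 = 25 - 7722 = -7697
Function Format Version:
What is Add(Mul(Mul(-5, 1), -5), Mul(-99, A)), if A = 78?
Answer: -7697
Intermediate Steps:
Add(Mul(Mul(-5, 1), -5), Mul(-99, A)) = Add(Mul(Mul(-5, 1), -5), Mul(-99, 78)) = Add(Mul(-5, -5), -7722) = Add(25, -7722) = -7697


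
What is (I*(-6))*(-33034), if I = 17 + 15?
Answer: 6342528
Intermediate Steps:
I = 32
(I*(-6))*(-33034) = (32*(-6))*(-33034) = -192*(-33034) = 6342528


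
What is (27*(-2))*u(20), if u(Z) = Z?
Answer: -1080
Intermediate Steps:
(27*(-2))*u(20) = (27*(-2))*20 = -54*20 = -1080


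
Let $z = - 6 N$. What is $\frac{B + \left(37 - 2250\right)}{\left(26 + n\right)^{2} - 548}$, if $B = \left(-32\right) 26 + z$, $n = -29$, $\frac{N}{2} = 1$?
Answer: $\frac{3057}{539} \approx 5.6716$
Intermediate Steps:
$N = 2$ ($N = 2 \cdot 1 = 2$)
$z = -12$ ($z = \left(-6\right) 2 = -12$)
$B = -844$ ($B = \left(-32\right) 26 - 12 = -832 - 12 = -844$)
$\frac{B + \left(37 - 2250\right)}{\left(26 + n\right)^{2} - 548} = \frac{-844 + \left(37 - 2250\right)}{\left(26 - 29\right)^{2} - 548} = \frac{-844 - 2213}{\left(-3\right)^{2} - 548} = - \frac{3057}{9 - 548} = - \frac{3057}{-539} = \left(-3057\right) \left(- \frac{1}{539}\right) = \frac{3057}{539}$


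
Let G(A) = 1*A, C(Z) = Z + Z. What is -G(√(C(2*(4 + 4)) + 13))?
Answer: -3*√5 ≈ -6.7082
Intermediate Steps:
C(Z) = 2*Z
G(A) = A
-G(√(C(2*(4 + 4)) + 13)) = -√(2*(2*(4 + 4)) + 13) = -√(2*(2*8) + 13) = -√(2*16 + 13) = -√(32 + 13) = -√45 = -3*√5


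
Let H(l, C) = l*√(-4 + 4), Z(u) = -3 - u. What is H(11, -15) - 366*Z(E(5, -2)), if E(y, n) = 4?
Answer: 2562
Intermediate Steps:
H(l, C) = 0 (H(l, C) = l*√0 = l*0 = 0)
H(11, -15) - 366*Z(E(5, -2)) = 0 - 366*(-3 - 1*4) = 0 - 366*(-3 - 4) = 0 - 366*(-7) = 0 + 2562 = 2562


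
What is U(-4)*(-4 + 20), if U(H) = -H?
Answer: 64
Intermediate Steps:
U(-4)*(-4 + 20) = (-1*(-4))*(-4 + 20) = 4*16 = 64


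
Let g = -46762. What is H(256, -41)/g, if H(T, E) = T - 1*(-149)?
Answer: -405/46762 ≈ -0.0086609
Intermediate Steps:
H(T, E) = 149 + T (H(T, E) = T + 149 = 149 + T)
H(256, -41)/g = (149 + 256)/(-46762) = 405*(-1/46762) = -405/46762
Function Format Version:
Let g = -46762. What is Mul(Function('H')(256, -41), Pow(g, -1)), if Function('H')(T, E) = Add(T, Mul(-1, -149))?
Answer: Rational(-405, 46762) ≈ -0.0086609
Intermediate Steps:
Function('H')(T, E) = Add(149, T) (Function('H')(T, E) = Add(T, 149) = Add(149, T))
Mul(Function('H')(256, -41), Pow(g, -1)) = Mul(Add(149, 256), Pow(-46762, -1)) = Mul(405, Rational(-1, 46762)) = Rational(-405, 46762)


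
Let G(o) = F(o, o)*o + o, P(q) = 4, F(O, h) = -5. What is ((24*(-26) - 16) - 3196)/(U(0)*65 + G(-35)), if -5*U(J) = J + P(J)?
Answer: -959/22 ≈ -43.591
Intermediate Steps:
U(J) = -4/5 - J/5 (U(J) = -(J + 4)/5 = -(4 + J)/5 = -4/5 - J/5)
G(o) = -4*o (G(o) = -5*o + o = -4*o)
((24*(-26) - 16) - 3196)/(U(0)*65 + G(-35)) = ((24*(-26) - 16) - 3196)/((-4/5 - 1/5*0)*65 - 4*(-35)) = ((-624 - 16) - 3196)/((-4/5 + 0)*65 + 140) = (-640 - 3196)/(-4/5*65 + 140) = -3836/(-52 + 140) = -3836/88 = -3836*1/88 = -959/22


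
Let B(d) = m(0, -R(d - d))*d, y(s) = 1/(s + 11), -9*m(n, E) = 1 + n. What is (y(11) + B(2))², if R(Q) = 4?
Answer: 1225/39204 ≈ 0.031247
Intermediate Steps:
m(n, E) = -⅑ - n/9 (m(n, E) = -(1 + n)/9 = -⅑ - n/9)
y(s) = 1/(11 + s)
B(d) = -d/9 (B(d) = (-⅑ - ⅑*0)*d = (-⅑ + 0)*d = -d/9)
(y(11) + B(2))² = (1/(11 + 11) - ⅑*2)² = (1/22 - 2/9)² = (-35/198)² = 1225/39204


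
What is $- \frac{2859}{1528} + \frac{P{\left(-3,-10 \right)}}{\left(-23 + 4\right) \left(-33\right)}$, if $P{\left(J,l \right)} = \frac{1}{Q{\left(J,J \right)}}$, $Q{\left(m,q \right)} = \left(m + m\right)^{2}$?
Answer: $- \frac{16132955}{8622504} \approx -1.871$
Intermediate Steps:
$Q{\left(m,q \right)} = 4 m^{2}$ ($Q{\left(m,q \right)} = \left(2 m\right)^{2} = 4 m^{2}$)
$P{\left(J,l \right)} = \frac{1}{4 J^{2}}$
$- \frac{2859}{1528} + \frac{P{\left(-3,-10 \right)}}{\left(-23 + 4\right) \left(-33\right)} = - \frac{2859}{1528} + \frac{\frac{1}{4} \cdot \frac{1}{9}}{\left(-23 + 4\right) \left(-33\right)} = \left(-2859\right) \frac{1}{1528} + \frac{\frac{1}{4} \cdot \frac{1}{9}}{\left(-19\right) \left(-33\right)} = - \frac{2859}{1528} + \frac{1}{36 \cdot 627} = - \frac{2859}{1528} + \frac{1}{36} \cdot \frac{1}{627} = - \frac{2859}{1528} + \frac{1}{22572} = - \frac{16132955}{8622504}$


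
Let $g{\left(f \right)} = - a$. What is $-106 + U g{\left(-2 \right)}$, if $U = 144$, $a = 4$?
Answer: $-682$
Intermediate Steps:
$g{\left(f \right)} = -4$ ($g{\left(f \right)} = \left(-1\right) 4 = -4$)
$-106 + U g{\left(-2 \right)} = -106 + 144 \left(-4\right) = -106 - 576 = -682$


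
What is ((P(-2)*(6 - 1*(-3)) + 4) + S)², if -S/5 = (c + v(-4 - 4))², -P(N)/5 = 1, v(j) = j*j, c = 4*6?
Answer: 1502415121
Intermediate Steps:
c = 24
v(j) = j²
P(N) = -5 (P(N) = -5*1 = -5)
S = -38720 (S = -5*(24 + (-4 - 4)²)² = -5*(24 + (-8)²)² = -5*(24 + 64)² = -5*88² = -5*7744 = -38720)
((P(-2)*(6 - 1*(-3)) + 4) + S)² = ((-5*(6 - 1*(-3)) + 4) - 38720)² = ((-5*(6 + 3) + 4) - 38720)² = ((-5*9 + 4) - 38720)² = ((-45 + 4) - 38720)² = (-41 - 38720)² = (-38761)² = 1502415121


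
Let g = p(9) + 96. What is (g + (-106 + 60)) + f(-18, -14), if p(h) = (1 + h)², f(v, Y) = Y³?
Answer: -2594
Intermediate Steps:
g = 196 (g = (1 + 9)² + 96 = 10² + 96 = 100 + 96 = 196)
(g + (-106 + 60)) + f(-18, -14) = (196 + (-106 + 60)) + (-14)³ = (196 - 46) - 2744 = 150 - 2744 = -2594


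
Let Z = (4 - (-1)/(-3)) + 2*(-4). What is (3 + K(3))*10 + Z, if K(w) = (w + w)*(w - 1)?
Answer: 437/3 ≈ 145.67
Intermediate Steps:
K(w) = 2*w*(-1 + w) (K(w) = (2*w)*(-1 + w) = 2*w*(-1 + w))
Z = -13/3 (Z = (4 - (-1)*(-1)/3) - 8 = (4 - 1*⅓) - 8 = (4 - ⅓) - 8 = 11/3 - 8 = -13/3 ≈ -4.3333)
(3 + K(3))*10 + Z = (3 + 2*3*(-1 + 3))*10 - 13/3 = (3 + 2*3*2)*10 - 13/3 = (3 + 12)*10 - 13/3 = 15*10 - 13/3 = 150 - 13/3 = 437/3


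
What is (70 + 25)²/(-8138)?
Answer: -9025/8138 ≈ -1.1090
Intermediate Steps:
(70 + 25)²/(-8138) = 95²*(-1/8138) = 9025*(-1/8138) = -9025/8138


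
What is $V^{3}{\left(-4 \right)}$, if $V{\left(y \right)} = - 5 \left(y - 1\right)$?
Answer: $15625$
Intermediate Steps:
$V{\left(y \right)} = 5 - 5 y$ ($V{\left(y \right)} = - 5 \left(-1 + y\right) = 5 - 5 y$)
$V^{3}{\left(-4 \right)} = \left(5 - -20\right)^{3} = \left(5 + 20\right)^{3} = 25^{3} = 15625$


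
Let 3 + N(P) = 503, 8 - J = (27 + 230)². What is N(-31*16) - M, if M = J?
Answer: 66541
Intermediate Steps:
J = -66041 (J = 8 - (27 + 230)² = 8 - 1*257² = 8 - 1*66049 = 8 - 66049 = -66041)
M = -66041
N(P) = 500 (N(P) = -3 + 503 = 500)
N(-31*16) - M = 500 - 1*(-66041) = 500 + 66041 = 66541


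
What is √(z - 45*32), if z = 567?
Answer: 3*I*√97 ≈ 29.547*I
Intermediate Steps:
√(z - 45*32) = √(567 - 45*32) = √(567 - 1440) = √(-873) = 3*I*√97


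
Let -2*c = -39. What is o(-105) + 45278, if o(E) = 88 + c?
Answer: 90771/2 ≈ 45386.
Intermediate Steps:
c = 39/2 (c = -½*(-39) = 39/2 ≈ 19.500)
o(E) = 215/2 (o(E) = 88 + 39/2 = 215/2)
o(-105) + 45278 = 215/2 + 45278 = 90771/2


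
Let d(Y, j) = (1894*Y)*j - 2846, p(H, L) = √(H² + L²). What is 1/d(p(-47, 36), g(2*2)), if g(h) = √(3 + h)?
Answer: 1423/44002367772 + 947*√24535/44002367772 ≈ 3.4034e-6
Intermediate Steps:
d(Y, j) = -2846 + 1894*Y*j (d(Y, j) = 1894*Y*j - 2846 = -2846 + 1894*Y*j)
1/d(p(-47, 36), g(2*2)) = 1/(-2846 + 1894*√((-47)² + 36²)*√(3 + 2*2)) = 1/(-2846 + 1894*√(2209 + 1296)*√(3 + 4)) = 1/(-2846 + 1894*√3505*√7) = 1/(-2846 + 1894*√24535)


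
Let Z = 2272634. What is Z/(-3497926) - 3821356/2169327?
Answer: -9148453402487/3794072657901 ≈ -2.4112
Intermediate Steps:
Z/(-3497926) - 3821356/2169327 = 2272634/(-3497926) - 3821356/2169327 = 2272634*(-1/3497926) - 3821356*1/2169327 = -1136317/1748963 - 3821356/2169327 = -9148453402487/3794072657901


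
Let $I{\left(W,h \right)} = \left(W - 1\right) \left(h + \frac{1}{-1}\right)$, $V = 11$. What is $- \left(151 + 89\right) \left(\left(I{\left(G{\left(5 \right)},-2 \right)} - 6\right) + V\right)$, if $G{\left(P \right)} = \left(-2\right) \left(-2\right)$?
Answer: $960$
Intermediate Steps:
$G{\left(P \right)} = 4$
$I{\left(W,h \right)} = \left(-1 + W\right) \left(-1 + h\right)$ ($I{\left(W,h \right)} = \left(-1 + W\right) \left(h - 1\right) = \left(-1 + W\right) \left(-1 + h\right)$)
$- \left(151 + 89\right) \left(\left(I{\left(G{\left(5 \right)},-2 \right)} - 6\right) + V\right) = - \left(151 + 89\right) \left(\left(\left(1 - 4 - -2 + 4 \left(-2\right)\right) - 6\right) + 11\right) = - 240 \left(\left(\left(1 - 4 + 2 - 8\right) - 6\right) + 11\right) = - 240 \left(\left(-9 - 6\right) + 11\right) = - 240 \left(-15 + 11\right) = - 240 \left(-4\right) = \left(-1\right) \left(-960\right) = 960$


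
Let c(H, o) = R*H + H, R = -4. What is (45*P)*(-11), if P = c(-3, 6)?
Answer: -4455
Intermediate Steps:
c(H, o) = -3*H (c(H, o) = -4*H + H = -3*H)
P = 9 (P = -3*(-3) = 9)
(45*P)*(-11) = (45*9)*(-11) = 405*(-11) = -4455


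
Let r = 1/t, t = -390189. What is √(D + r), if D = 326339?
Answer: √49684282452145230/390189 ≈ 571.26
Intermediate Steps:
r = -1/390189 (r = 1/(-390189) = -1/390189 ≈ -2.5629e-6)
√(D + r) = √(326339 - 1/390189) = √(127333888070/390189) = √49684282452145230/390189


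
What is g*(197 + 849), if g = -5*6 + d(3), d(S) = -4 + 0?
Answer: -35564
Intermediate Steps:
d(S) = -4
g = -34 (g = -5*6 - 4 = -30 - 4 = -34)
g*(197 + 849) = -34*(197 + 849) = -34*1046 = -35564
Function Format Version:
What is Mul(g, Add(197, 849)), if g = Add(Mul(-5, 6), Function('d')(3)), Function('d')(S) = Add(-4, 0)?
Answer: -35564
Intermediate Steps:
Function('d')(S) = -4
g = -34 (g = Add(Mul(-5, 6), -4) = Add(-30, -4) = -34)
Mul(g, Add(197, 849)) = Mul(-34, Add(197, 849)) = Mul(-34, 1046) = -35564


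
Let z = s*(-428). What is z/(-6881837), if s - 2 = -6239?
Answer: -2669436/6881837 ≈ -0.38790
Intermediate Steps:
s = -6237 (s = 2 - 6239 = -6237)
z = 2669436 (z = -6237*(-428) = 2669436)
z/(-6881837) = 2669436/(-6881837) = 2669436*(-1/6881837) = -2669436/6881837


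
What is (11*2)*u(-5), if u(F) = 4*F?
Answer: -440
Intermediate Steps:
(11*2)*u(-5) = (11*2)*(4*(-5)) = 22*(-20) = -440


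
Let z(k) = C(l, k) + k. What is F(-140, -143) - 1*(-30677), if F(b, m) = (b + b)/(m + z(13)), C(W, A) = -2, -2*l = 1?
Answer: 1012411/33 ≈ 30679.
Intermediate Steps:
l = -½ (l = -½*1 = -½ ≈ -0.50000)
z(k) = -2 + k
F(b, m) = 2*b/(11 + m) (F(b, m) = (b + b)/(m + (-2 + 13)) = (2*b)/(m + 11) = (2*b)/(11 + m) = 2*b/(11 + m))
F(-140, -143) - 1*(-30677) = 2*(-140)/(11 - 143) - 1*(-30677) = 2*(-140)/(-132) + 30677 = 2*(-140)*(-1/132) + 30677 = 70/33 + 30677 = 1012411/33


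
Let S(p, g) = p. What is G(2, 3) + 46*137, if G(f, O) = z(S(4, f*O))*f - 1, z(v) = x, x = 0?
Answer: 6301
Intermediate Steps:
z(v) = 0
G(f, O) = -1 (G(f, O) = 0*f - 1 = 0 - 1 = -1)
G(2, 3) + 46*137 = -1 + 46*137 = -1 + 6302 = 6301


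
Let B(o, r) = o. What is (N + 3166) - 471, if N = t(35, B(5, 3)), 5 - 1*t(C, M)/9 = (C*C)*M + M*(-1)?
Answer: -52340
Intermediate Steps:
t(C, M) = 45 + 9*M - 9*M*C² (t(C, M) = 45 - 9*((C*C)*M + M*(-1)) = 45 - 9*(C²*M - M) = 45 - 9*(M*C² - M) = 45 - 9*(-M + M*C²) = 45 + (9*M - 9*M*C²) = 45 + 9*M - 9*M*C²)
N = -55035 (N = 45 + 9*5 - 9*5*35² = 45 + 45 - 9*5*1225 = 45 + 45 - 55125 = -55035)
(N + 3166) - 471 = (-55035 + 3166) - 471 = -51869 - 471 = -52340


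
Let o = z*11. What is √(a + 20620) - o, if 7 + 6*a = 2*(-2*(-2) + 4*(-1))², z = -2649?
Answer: 29139 + √742278/6 ≈ 29283.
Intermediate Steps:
a = -7/6 (a = -7/6 + (2*(-2*(-2) + 4*(-1))²)/6 = -7/6 + (2*(4 - 4)²)/6 = -7/6 + (2*0²)/6 = -7/6 + (2*0)/6 = -7/6 + (⅙)*0 = -7/6 + 0 = -7/6 ≈ -1.1667)
o = -29139 (o = -2649*11 = -29139)
√(a + 20620) - o = √(-7/6 + 20620) - 1*(-29139) = √(123713/6) + 29139 = √742278/6 + 29139 = 29139 + √742278/6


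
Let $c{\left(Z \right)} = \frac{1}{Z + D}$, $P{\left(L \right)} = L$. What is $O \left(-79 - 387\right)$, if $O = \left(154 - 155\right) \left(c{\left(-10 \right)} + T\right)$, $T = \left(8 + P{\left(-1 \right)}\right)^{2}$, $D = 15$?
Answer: $\frac{114636}{5} \approx 22927.0$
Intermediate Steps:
$c{\left(Z \right)} = \frac{1}{15 + Z}$ ($c{\left(Z \right)} = \frac{1}{Z + 15} = \frac{1}{15 + Z}$)
$T = 49$ ($T = \left(8 - 1\right)^{2} = 7^{2} = 49$)
$O = - \frac{246}{5}$ ($O = \left(154 - 155\right) \left(\frac{1}{15 - 10} + 49\right) = - (\frac{1}{5} + 49) = \left(-1\right) \frac{246}{5} = - \frac{246}{5} \approx -49.2$)
$O \left(-79 - 387\right) = - \frac{246 \left(-79 - 387\right)}{5} = \left(- \frac{246}{5}\right) \left(-466\right) = \frac{114636}{5}$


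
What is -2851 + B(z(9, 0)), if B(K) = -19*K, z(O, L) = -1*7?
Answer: -2718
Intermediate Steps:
z(O, L) = -7
-2851 + B(z(9, 0)) = -2851 - 19*(-7) = -2851 + 133 = -2718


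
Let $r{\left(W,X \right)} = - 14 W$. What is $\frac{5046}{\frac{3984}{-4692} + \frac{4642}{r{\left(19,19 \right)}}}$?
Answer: $- \frac{262407138}{951667} \approx -275.73$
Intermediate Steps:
$\frac{5046}{\frac{3984}{-4692} + \frac{4642}{r{\left(19,19 \right)}}} = \frac{5046}{\frac{3984}{-4692} + \frac{4642}{\left(-14\right) 19}} = \frac{5046}{3984 \left(- \frac{1}{4692}\right) + \frac{4642}{-266}} = \frac{5046}{- \frac{332}{391} + 4642 \left(- \frac{1}{266}\right)} = \frac{5046}{- \frac{332}{391} - \frac{2321}{133}} = \frac{5046}{- \frac{951667}{52003}} = 5046 \left(- \frac{52003}{951667}\right) = - \frac{262407138}{951667}$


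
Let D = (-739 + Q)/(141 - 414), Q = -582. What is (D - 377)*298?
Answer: -30276800/273 ≈ -1.1090e+5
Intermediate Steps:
D = 1321/273 (D = (-739 - 582)/(141 - 414) = -1321/(-273) = -1321*(-1/273) = 1321/273 ≈ 4.8388)
(D - 377)*298 = (1321/273 - 377)*298 = -101600/273*298 = -30276800/273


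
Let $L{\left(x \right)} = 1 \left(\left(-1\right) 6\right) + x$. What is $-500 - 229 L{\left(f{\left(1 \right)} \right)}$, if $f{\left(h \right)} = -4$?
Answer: $1790$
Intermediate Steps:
$L{\left(x \right)} = -6 + x$ ($L{\left(x \right)} = 1 \left(-6\right) + x = -6 + x$)
$-500 - 229 L{\left(f{\left(1 \right)} \right)} = -500 - 229 \left(-6 - 4\right) = -500 - -2290 = -500 + 2290 = 1790$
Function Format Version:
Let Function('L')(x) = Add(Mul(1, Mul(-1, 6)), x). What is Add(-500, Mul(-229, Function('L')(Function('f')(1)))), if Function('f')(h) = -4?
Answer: 1790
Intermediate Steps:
Function('L')(x) = Add(-6, x) (Function('L')(x) = Add(Mul(1, -6), x) = Add(-6, x))
Add(-500, Mul(-229, Function('L')(Function('f')(1)))) = Add(-500, Mul(-229, Add(-6, -4))) = Add(-500, Mul(-229, -10)) = Add(-500, 2290) = 1790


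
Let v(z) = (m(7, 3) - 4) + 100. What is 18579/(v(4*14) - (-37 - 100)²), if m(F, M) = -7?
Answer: -18579/18680 ≈ -0.99459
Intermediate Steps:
v(z) = 89 (v(z) = (-7 - 4) + 100 = -11 + 100 = 89)
18579/(v(4*14) - (-37 - 100)²) = 18579/(89 - (-37 - 100)²) = 18579/(89 - 1*(-137)²) = 18579/(89 - 1*18769) = 18579/(89 - 18769) = 18579/(-18680) = 18579*(-1/18680) = -18579/18680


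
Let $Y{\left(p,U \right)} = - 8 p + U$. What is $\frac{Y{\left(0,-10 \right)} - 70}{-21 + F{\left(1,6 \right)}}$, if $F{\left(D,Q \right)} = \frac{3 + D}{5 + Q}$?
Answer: $\frac{880}{227} \approx 3.8767$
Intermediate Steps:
$F{\left(D,Q \right)} = \frac{3 + D}{5 + Q}$
$Y{\left(p,U \right)} = U - 8 p$
$\frac{Y{\left(0,-10 \right)} - 70}{-21 + F{\left(1,6 \right)}} = \frac{\left(-10 - 0\right) - 70}{-21 + \frac{3 + 1}{5 + 6}} = \frac{\left(-10 + 0\right) - 70}{-21 + \frac{1}{11} \cdot 4} = \frac{-10 - 70}{-21 + \frac{1}{11} \cdot 4} = \frac{1}{-21 + \frac{4}{11}} \left(-80\right) = \frac{1}{- \frac{227}{11}} \left(-80\right) = \left(- \frac{11}{227}\right) \left(-80\right) = \frac{880}{227}$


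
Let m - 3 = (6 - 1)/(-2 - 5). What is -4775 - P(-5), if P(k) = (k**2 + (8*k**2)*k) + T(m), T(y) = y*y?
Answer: -186456/49 ≈ -3805.2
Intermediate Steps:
m = 16/7 (m = 3 + (6 - 1)/(-2 - 5) = 3 + 5/(-7) = 3 + 5*(-1/7) = 3 - 5/7 = 16/7 ≈ 2.2857)
T(y) = y**2
P(k) = 256/49 + k**2 + 8*k**3 (P(k) = (k**2 + (8*k**2)*k) + (16/7)**2 = (k**2 + 8*k**3) + 256/49 = 256/49 + k**2 + 8*k**3)
-4775 - P(-5) = -4775 - (256/49 + (-5)**2 + 8*(-5)**3) = -4775 - (256/49 + 25 + 8*(-125)) = -4775 - (256/49 + 25 - 1000) = -4775 - 1*(-47519/49) = -4775 + 47519/49 = -186456/49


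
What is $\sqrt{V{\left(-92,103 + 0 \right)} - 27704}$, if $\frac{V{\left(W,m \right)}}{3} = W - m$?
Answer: $i \sqrt{28289} \approx 168.19 i$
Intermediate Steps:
$V{\left(W,m \right)} = - 3 m + 3 W$ ($V{\left(W,m \right)} = 3 \left(W - m\right) = - 3 m + 3 W$)
$\sqrt{V{\left(-92,103 + 0 \right)} - 27704} = \sqrt{\left(- 3 \left(103 + 0\right) + 3 \left(-92\right)\right) - 27704} = \sqrt{\left(\left(-3\right) 103 - 276\right) - 27704} = \sqrt{\left(-309 - 276\right) - 27704} = \sqrt{-585 - 27704} = \sqrt{-28289} = i \sqrt{28289}$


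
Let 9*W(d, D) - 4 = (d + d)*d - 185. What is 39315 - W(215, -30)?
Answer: 261566/9 ≈ 29063.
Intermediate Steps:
W(d, D) = -181/9 + 2*d**2/9 (W(d, D) = 4/9 + ((d + d)*d - 185)/9 = 4/9 + ((2*d)*d - 185)/9 = 4/9 + (2*d**2 - 185)/9 = 4/9 + (-185 + 2*d**2)/9 = 4/9 + (-185/9 + 2*d**2/9) = -181/9 + 2*d**2/9)
39315 - W(215, -30) = 39315 - (-181/9 + (2/9)*215**2) = 39315 - (-181/9 + (2/9)*46225) = 39315 - (-181/9 + 92450/9) = 39315 - 1*92269/9 = 39315 - 92269/9 = 261566/9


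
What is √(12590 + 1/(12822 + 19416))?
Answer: √161538815558/3582 ≈ 112.21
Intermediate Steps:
√(12590 + 1/(12822 + 19416)) = √(12590 + 1/32238) = √(405876421/32238) = √161538815558/3582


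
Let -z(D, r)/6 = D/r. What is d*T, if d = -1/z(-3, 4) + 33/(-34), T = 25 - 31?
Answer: 365/51 ≈ 7.1569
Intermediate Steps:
z(D, r) = -6*D/r
T = -6
d = -365/306 (d = -1/((-6*(-3)/4)) + 33/(-34) = -1/((-6*(-3)*1/4)) + 33*(-1/34) = -1/9/2 - 33/34 = -1*2/9 - 33/34 = -2/9 - 33/34 = -365/306 ≈ -1.1928)
d*T = -365/306*(-6) = 365/51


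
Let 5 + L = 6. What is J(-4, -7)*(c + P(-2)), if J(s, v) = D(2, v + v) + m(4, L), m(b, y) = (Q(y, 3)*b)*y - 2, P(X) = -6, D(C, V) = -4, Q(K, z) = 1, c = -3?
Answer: 18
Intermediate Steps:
L = 1 (L = -5 + 6 = 1)
m(b, y) = -2 + b*y (m(b, y) = (1*b)*y - 2 = b*y - 2 = -2 + b*y)
J(s, v) = -2 (J(s, v) = -4 + (-2 + 4*1) = -4 + (-2 + 4) = -4 + 2 = -2)
J(-4, -7)*(c + P(-2)) = -2*(-3 - 6) = -2*(-9) = 18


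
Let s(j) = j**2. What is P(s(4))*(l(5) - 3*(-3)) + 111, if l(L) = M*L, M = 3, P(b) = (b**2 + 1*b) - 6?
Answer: 6495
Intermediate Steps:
P(b) = -6 + b + b**2 (P(b) = (b**2 + b) - 6 = (b + b**2) - 6 = -6 + b + b**2)
l(L) = 3*L
P(s(4))*(l(5) - 3*(-3)) + 111 = (-6 + 4**2 + (4**2)**2)*(3*5 - 3*(-3)) + 111 = (-6 + 16 + 16**2)*(15 + 9) + 111 = (-6 + 16 + 256)*24 + 111 = 266*24 + 111 = 6384 + 111 = 6495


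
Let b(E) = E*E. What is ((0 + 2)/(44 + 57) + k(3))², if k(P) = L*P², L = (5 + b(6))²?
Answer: 2334878736961/10201 ≈ 2.2889e+8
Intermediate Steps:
b(E) = E²
L = 1681 (L = (5 + 6²)² = (5 + 36)² = 41² = 1681)
k(P) = 1681*P²
((0 + 2)/(44 + 57) + k(3))² = ((0 + 2)/(44 + 57) + 1681*3²)² = (2/101 + 1681*9)² = (2*(1/101) + 15129)² = (2/101 + 15129)² = (1528031/101)² = 2334878736961/10201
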